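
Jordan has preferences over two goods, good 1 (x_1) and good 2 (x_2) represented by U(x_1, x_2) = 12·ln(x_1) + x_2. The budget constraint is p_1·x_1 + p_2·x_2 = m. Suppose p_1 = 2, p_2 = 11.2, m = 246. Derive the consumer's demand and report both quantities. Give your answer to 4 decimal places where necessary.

x_1* = 67.2, x_2* = 9.9643

Set MRS = p_1/p_2: (12/x_1)/1 = p_1/p_2.
So x_1*(p_1,p_2) = 12·p_2/p_1, independent of income; and x_2* = (m − 12·p_2)/p_2.
At the given prices: x_1* = 12·11.2/2 = 67.2, and x_2* = 9.9643.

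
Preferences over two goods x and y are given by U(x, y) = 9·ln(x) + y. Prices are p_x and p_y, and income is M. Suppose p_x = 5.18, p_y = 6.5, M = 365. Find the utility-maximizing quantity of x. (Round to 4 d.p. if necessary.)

x* = 11.2934

Set MRS = p_x/p_y: (9/x)/1 = p_x/p_y.
So x*(p_x,p_y) = 9·p_y/p_x, independent of income; and y* = (M − 9·p_y)/p_y.
At the given prices: x* = 9·6.5/5.18 = 11.2934.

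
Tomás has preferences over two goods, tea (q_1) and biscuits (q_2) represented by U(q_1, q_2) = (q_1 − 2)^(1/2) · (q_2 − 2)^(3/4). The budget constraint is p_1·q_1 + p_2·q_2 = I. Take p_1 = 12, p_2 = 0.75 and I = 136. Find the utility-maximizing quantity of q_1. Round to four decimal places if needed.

This is Cobb-Douglas in (q_1−2, q_2−2): tangency gives 0.5·p_2·(q_2−2) = 0.75·p_1·(q_1−2).
After buying the subsistence bundle (2, 2), a share 0.4 of the remaining income goes to q_1: q_1* = 2 + 0.4·(I − 2p_1 − 2p_2)/p_1.
Discretionary income = 136 − 2·12 − 2·0.75 = 110.5; q_1* = 2 + 0.4·110.5/12 = 5.6833.

q_1* = 5.6833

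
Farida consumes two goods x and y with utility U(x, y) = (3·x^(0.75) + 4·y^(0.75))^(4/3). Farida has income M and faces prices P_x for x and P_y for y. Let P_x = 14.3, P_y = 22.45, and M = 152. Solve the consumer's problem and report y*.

y* = 3.0439

Substitute y = (y/x)·x into the budget: x* = M/(P_x + P_y·(y/x)).
Numerically y/x = 0.520276, so x* = 152/(14.3 + 22.45·0.520276) = 5.8506 and y* = 0.520276·5.8506 = 3.0439.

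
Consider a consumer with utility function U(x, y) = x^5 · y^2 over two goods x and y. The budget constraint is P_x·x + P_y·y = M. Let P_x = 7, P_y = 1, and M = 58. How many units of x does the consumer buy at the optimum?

MU_x/MU_y = (5·y)/(2·x); tangency sets this equal to P_x/P_y.
Rearranging, P_y·y = (2/5)·P_x·x. Substituting into the budget gives P_x·x·(1 + (2/5)) = M.
Demand: x*(P_x,P_y,M) = 5/7·M/P_x and y* = 2/7·M/P_y.
At P_x=7, P_y=1, M=58: x* = 5/7·58/7 = 5.9184.

x* = 5.9184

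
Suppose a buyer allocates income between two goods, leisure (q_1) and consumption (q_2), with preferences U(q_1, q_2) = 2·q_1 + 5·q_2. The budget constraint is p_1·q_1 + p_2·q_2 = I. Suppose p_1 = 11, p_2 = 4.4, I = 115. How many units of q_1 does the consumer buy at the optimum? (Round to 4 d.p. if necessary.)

Linear utility — the consumer picks whichever good has higher MU/price: 2/11 = 0.1818 vs 5/4.4 = 1.1364.
q_2 gives more utility per dollar, so spend all income on q_2: q_2* = I/p_2, q_1* = 0.
Numerically: q_1* = 0, q_2* = 26.1364.

q_1* = 0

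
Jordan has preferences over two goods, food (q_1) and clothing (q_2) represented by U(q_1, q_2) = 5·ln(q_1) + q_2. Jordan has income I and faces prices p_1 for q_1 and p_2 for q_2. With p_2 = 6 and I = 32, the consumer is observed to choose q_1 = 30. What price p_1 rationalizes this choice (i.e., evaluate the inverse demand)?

p_1 = 1

Set MRS = p_1/p_2: (5/q_1)/1 = p_1/p_2.
So q_1*(p_1,p_2) = 5·p_2/p_1, independent of income; and q_2* = (I − 5·p_2)/p_2.
Set q_1* = 30 in the demand function and solve for p_1: p_1 = 1.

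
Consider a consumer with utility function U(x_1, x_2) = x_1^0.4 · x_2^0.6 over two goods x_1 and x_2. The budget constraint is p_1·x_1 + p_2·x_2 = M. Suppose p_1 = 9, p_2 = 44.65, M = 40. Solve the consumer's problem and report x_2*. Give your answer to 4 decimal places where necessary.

x_2* = 0.5375

The MRS is (2/3)·x_2/x_1. Set MRS = p_1/p_2.
Rearranging, p_2·x_2 = (3/2)·p_1·x_1. Substituting into the budget gives p_1·x_1·(1 + (3/2)) = M.
Demand: x_1*(p_1,p_2,M) = 0.4·M/p_1 and x_2* = 0.6·M/p_2.
At p_1=9, p_2=44.65, M=40: x_2* = 0.6·40/44.65 = 0.5375.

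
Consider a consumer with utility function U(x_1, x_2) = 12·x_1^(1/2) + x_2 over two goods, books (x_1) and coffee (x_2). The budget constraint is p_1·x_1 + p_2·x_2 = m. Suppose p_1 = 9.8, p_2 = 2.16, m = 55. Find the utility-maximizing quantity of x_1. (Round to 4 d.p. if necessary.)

Set MRS = p_1/p_2: 6·x_1^(−1/2) = p_1/p_2.
Thus x_1* = (6·p_2/p_1)² — independent of m — with the rest of income spent on x_2.
Plugging in: x_1* = (6·2.16/9.8)² = 1.7489.

x_1* = 1.7489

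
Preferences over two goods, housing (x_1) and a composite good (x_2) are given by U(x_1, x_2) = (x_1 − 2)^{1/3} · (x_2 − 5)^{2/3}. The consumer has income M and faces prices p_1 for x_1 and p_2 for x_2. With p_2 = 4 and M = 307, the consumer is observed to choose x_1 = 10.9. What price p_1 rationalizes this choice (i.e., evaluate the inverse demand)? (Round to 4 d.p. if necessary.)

MRS = (1/2)·(x_2−5)/(x_1−2). Tangency with p_1/p_2 gives x_2−5 = 2·(p_1/p_2)·(x_1−2).
Substituting into the budget: x_1* = 2 + 1/3·(M − 2·p_1 − 5·p_2)/p_1, and x_2* = 5 + 2/3·(…)/p_2.
Set x_1* = 10.9 in the demand function and solve for p_1: p_1 = 10.

p_1 = 10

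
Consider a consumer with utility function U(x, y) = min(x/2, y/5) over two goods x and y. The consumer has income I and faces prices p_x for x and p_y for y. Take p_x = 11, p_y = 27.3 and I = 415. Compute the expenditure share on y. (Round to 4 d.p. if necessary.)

share on y = 0.8612

Leontief preferences: the optimum is at the kink where x/2 = y/5, i.e. y = (5/2)·x.
Budget: p_x·x + p_y·(5/2)·x = I, so (2·p_x + 5·p_y)·x = 2·I.
Demand: x*(p_x,p_y,I) = 2·I/(2·p_x + 5·p_y), y* = 5·I/(2·p_x + 5·p_y).
Here 2·11 + 5·27.3 = 158.5, giving x* = 5.2366 and y* = 13.0915.
Expenditure on y: 27.3·13.0915 = 357.3975; share = 0.8612.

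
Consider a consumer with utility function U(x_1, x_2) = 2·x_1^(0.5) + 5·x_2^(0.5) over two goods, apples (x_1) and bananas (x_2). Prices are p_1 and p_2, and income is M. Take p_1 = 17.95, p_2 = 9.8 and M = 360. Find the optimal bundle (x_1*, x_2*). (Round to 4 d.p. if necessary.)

From the CES first-order condition, (2/5)·(x_2/x_1)^(0.5) = p_1/p_2.
Solve for the ratio: x_2/x_1 = [(5/2)·p_1/p_2]^(2).
With the ratio pinned down, the budget gives x_1* = M/(p_1 + p_2·(x_2/x_1)) and x_2* = (x_2/x_1)·x_1*.
Numerically x_2/x_1 = 20.967989, so x_1* = 360/(17.95 + 9.8·20.967989) = 1.6112 and x_2* = 20.967989·1.6112 = 33.7836.

x_1* = 1.6112, x_2* = 33.7836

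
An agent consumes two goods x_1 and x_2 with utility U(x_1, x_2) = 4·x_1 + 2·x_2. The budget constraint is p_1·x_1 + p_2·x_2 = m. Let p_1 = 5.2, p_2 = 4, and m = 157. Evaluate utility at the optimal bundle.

Linear utility — the consumer picks whichever good has higher MU/price: 4/5.2 = 0.7692 vs 2/4 = 0.5.
x_1 gives more utility per dollar, so spend all income on x_1: x_1* = m/p_1, x_2* = 0.
Numerically: x_1* = 30.1923, x_2* = 0.
Utility at the optimum: U(30.1923, 0) = 120.7692.

V = 120.7692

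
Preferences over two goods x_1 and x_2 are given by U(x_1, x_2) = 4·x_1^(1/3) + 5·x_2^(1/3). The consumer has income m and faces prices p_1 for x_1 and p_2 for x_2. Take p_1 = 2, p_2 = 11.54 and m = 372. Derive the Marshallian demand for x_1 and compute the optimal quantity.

x_1* = 117.5872

From the CES first-order condition, (4/5)·(x_2/x_1)^(2/3) = p_1/p_2.
Solve for the ratio: x_2/x_1 = [(5/4)·p_1/p_2]^(1.5).
Substitute x_2 = (x_2/x_1)·x_1 into the budget: x_1* = m/(p_1 + p_2·(x_2/x_1)).
Numerically x_2/x_1 = 0.100833, so x_1* = 372/(2 + 11.54·0.100833) = 117.5872.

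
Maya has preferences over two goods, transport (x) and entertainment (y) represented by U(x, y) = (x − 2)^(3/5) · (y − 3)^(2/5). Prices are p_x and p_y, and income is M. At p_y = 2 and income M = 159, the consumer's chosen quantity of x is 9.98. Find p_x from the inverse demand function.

Let x' = x−2, y' = y−3. MRS = (3/2)·y'/x' = p_x/p_y.
Substituting into the budget: x* = 2 + 0.6·(M − 2·p_x − 3·p_y)/p_x, and y* = 3 + 0.4·(…)/p_y.
Set x* = 9.98 in the demand function and solve for p_x: p_x = 10.

p_x = 10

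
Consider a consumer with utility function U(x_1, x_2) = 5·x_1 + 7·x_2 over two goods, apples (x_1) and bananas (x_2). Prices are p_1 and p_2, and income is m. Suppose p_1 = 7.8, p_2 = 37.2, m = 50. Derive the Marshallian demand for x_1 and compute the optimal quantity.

Perfect substitutes: compare marginal utility per dollar. 5/p_1 vs 7/p_2 → 0.641 vs 0.1882.
x_1 gives more utility per dollar, so spend all income on x_1: x_1* = m/p_1, x_2* = 0.
Numerically: x_1* = 6.4103, x_2* = 0.

x_1* = 6.4103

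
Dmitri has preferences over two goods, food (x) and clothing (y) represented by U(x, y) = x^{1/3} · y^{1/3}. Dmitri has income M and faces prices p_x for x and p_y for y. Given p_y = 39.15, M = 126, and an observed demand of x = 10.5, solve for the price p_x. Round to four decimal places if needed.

MU_x/MU_y = (1/3·y)/(1/3·x); tangency sets this equal to p_x/p_y.
So 1/3·p_y·y = 1/3·p_x·x; combined with the budget, a share 0.5 of income goes to x.
Demand: x*(p_x,p_y,M) = 0.5·M/p_x and y* = 0.5·M/p_y.
Set x* = 10.5 in the demand function and solve for p_x: p_x = 6.

p_x = 6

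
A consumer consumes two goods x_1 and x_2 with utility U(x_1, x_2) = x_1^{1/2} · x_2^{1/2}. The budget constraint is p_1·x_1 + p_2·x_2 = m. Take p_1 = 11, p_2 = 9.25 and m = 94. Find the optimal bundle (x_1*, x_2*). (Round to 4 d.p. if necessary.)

Demand: x_1*(p_1,p_2,m) = 0.5·m/p_1 and x_2* = 0.5·m/p_2.
At p_1=11, p_2=9.25, m=94: x_1* = 0.5·94/11 = 4.2727, x_2* = 5.0811.

x_1* = 4.2727, x_2* = 5.0811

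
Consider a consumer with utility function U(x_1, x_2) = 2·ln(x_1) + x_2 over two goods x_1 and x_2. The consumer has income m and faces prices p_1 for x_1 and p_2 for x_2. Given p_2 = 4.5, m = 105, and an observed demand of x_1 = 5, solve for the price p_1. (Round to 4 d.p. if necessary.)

Set MRS = p_1/p_2: (2/x_1)/1 = p_1/p_2.
So x_1*(p_1,p_2) = 2·p_2/p_1, independent of income; and x_2* = (m − 2·p_2)/p_2.
Set x_1* = 5 in the demand function and solve for p_1: p_1 = 1.8.

p_1 = 1.8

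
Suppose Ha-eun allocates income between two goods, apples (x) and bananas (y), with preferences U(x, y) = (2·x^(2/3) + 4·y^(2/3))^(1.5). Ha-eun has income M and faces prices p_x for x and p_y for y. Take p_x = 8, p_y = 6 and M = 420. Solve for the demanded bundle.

x* = 3.4489, y* = 65.4015

With the ratio pinned down, the budget gives x* = M/(p_x + p_y·(y/x)) and y* = (y/x)·x*.
Numerically y/x = 18.962963, so x* = 420/(8 + 6·18.962963) = 3.4489 and y* = 18.962963·3.4489 = 65.4015.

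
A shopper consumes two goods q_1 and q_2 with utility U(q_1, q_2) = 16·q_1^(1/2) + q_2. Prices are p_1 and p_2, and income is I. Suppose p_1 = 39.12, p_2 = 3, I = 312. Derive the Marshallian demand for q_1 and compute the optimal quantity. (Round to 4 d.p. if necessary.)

q_1* = 0.3764

Utility is quasi-linear in q_2; the FOC for q_1 is 8/√q_1 = p_1/p_2.
Solve: √q_1 = 8·p_2/p_1, so q_1*(p_1,p_2) = (8·p_2/p_1)², and q_2* = (I − p_1·q_1*)/p_2.
Plugging in: q_1* = (8·3/39.12)² = 0.3764.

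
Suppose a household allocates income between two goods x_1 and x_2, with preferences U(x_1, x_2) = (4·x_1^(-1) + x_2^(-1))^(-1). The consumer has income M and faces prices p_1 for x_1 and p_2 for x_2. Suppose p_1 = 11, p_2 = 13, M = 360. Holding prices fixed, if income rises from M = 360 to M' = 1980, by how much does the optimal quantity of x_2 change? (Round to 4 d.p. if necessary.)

Δx_2* = 43.8828

MU_x_1 ∝ 4·x_1^(-2), MU_x_2 ∝ x_2^(-2), so MRS = 4·(x_2/x_1)^(2) = p_1/p_2.
Solve for the ratio: x_2/x_1 = [(1/4)·p_1/p_2]^(0.5).
Substitute x_2 = (x_2/x_1)·x_1 into the budget: x_1* = M/(p_1 + p_2·(x_2/x_1)).
Numerically x_2/x_1 = 0.459933, so x_1* = 360/(11 + 13·0.459933) = 21.2025 and x_2* = 0.459933·21.2025 = 9.7517.
At M' = 1980: x_2* = 53.6345. Change: 53.6345 − 9.7517 = 43.8828.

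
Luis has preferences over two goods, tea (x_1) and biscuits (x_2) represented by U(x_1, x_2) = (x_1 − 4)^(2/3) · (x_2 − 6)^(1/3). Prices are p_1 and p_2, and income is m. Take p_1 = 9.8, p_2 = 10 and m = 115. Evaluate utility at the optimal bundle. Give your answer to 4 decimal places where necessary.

After buying the subsistence bundle (4, 6), a share 2/3 of the remaining income goes to x_1: x_1* = 4 + 2/3·(m − 4p_1 − 6p_2)/p_1.
Discretionary income = 115 − 4·9.8 − 6·10 = 15.8; x_1* = 4 + 2/3·15.8/9.8 = 5.0748; x_2* = 6 + 1/3·15.8/10 = 6.5267.
Utility at the optimum: U(5.0748, 6.5267) = 0.8474.

V = 0.8474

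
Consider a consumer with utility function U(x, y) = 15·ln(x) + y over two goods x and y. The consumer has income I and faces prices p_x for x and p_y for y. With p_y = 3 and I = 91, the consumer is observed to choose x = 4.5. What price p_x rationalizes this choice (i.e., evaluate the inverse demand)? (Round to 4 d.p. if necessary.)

p_x = 10

Set MRS = p_x/p_y: (15/x)/1 = p_x/p_y.
So x*(p_x,p_y) = 15·p_y/p_x, independent of income; and y* = (I − 15·p_y)/p_y.
Set x* = 4.5 in the demand function and solve for p_x: p_x = 10.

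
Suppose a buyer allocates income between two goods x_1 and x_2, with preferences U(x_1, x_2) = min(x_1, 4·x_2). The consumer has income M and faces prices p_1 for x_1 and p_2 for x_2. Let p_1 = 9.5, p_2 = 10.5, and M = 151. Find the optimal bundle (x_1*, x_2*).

x_1* = 12.4536, x_2* = 3.1134

With perfect complements, no substitution: consume in ratio x_1:x_2 = 4:1.
Budget: p_1·x_1 + p_2·(1/4)·x_1 = M, so (4·p_1 + p_2)·x_1 = 4·M.
Demand: x_1*(p_1,p_2,M) = 4·M/(4·p_1 + p_2), x_2* = M/(4·p_1 + p_2).
Here 4·9.5 + 10.5 = 48.5, giving x_1* = 12.4536 and x_2* = 3.1134.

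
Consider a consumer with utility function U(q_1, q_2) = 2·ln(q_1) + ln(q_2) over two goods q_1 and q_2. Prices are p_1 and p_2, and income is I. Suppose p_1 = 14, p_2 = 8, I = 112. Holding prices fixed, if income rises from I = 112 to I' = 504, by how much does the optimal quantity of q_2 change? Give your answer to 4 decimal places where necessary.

Δq_2* = 16.3333

Tangency: MRS = 2·q_2/q_1 = p_1/p_2.
So 2·p_2·q_2 = p_1·q_1; combined with the budget, a share 2/3 of income goes to q_1.
Demand: q_1*(p_1,p_2,I) = 2/3·I/p_1 and q_2* = 1/3·I/p_2.
At p_1=14, p_2=8, I=112: q_2* = 1/3·112/8 = 4.6667.
At I' = 504: q_2* = 21. Change: 21 − 4.6667 = 16.3333.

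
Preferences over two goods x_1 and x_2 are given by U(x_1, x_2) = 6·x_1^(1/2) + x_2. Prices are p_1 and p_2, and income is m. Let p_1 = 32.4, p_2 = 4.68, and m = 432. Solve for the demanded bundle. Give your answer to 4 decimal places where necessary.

Utility is quasi-linear in x_2; the FOC for x_1 is 3/√x_1 = p_1/p_2.
Thus x_1* = (3·p_2/p_1)² — independent of m — with the rest of income spent on x_2.
Plugging in: x_1* = (3·4.68/32.4)² = 0.1878, x_2* = 91.0077.

x_1* = 0.1878, x_2* = 91.0077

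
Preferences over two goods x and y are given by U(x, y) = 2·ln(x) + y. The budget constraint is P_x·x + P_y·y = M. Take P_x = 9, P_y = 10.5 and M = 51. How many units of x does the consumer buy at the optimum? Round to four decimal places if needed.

Set MRS = P_x/P_y: (2/x)/1 = P_x/P_y.
So x*(P_x,P_y) = 2·P_y/P_x, independent of income; and y* = (M − 2·P_y)/P_y.
At the given prices: x* = 2·10.5/9 = 2.3333.

x* = 2.3333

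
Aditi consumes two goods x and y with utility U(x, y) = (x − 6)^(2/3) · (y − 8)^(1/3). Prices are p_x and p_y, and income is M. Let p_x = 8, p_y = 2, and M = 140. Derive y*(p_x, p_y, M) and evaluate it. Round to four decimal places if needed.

Let x' = x−6, y' = y−8. MRS = 2·y'/x' = p_x/p_y.
Substituting into the budget: x* = 6 + 2/3·(M − 6·p_x − 8·p_y)/p_x, and y* = 8 + 1/3·(…)/p_y.
Discretionary income = 140 − 6·8 − 8·2 = 76; y* = 8 + 1/3·76/2 = 20.6667.

y* = 20.6667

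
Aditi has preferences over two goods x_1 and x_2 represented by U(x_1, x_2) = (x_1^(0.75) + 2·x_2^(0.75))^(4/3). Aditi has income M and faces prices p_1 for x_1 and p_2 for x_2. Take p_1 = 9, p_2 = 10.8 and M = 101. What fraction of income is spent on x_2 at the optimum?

From the CES first-order condition, (1/2)·(x_2/x_1)^(0.25) = p_1/p_2.
Solve for the ratio: x_2/x_1 = [2·p_1/p_2]^(4).
Substitute x_2 = (x_2/x_1)·x_1 into the budget: x_1* = M/(p_1 + p_2·(x_2/x_1)).
Numerically x_2/x_1 = 7.716049, so x_1* = 101/(9 + 10.8·7.716049) = 1.0939 and x_2* = 7.716049·1.0939 = 8.4403.
Expenditure on x_2: 10.8·8.4403 = 91.1552; share = 0.9025.

share on x_2 = 0.9025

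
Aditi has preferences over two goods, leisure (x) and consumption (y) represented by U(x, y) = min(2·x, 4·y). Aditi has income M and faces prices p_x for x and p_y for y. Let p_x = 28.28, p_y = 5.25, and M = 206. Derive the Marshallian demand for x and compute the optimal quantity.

x* = 6.6656

Leontief preferences: the optimum is at the kink where x/4 = y/2, i.e. y = (1/2)·x.
Budget: p_x·x + p_y·(1/2)·x = M, so (4·p_x + 2·p_y)·x = 4·M.
Demand: x*(p_x,p_y,M) = 4·M/(4·p_x + 2·p_y), y* = 2·M/(4·p_x + 2·p_y).
Here 4·28.28 + 2·5.25 = 123.62, giving x* = 6.6656.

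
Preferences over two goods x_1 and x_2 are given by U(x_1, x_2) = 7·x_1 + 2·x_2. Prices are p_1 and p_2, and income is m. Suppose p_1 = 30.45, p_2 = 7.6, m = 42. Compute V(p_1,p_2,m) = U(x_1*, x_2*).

Numerically: x_1* = 0, x_2* = 5.5263.
Utility at the optimum: U(0, 5.5263) = 11.0526.

V = 11.0526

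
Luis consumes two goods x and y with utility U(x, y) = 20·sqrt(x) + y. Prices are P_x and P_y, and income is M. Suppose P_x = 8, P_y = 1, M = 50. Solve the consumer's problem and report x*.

Utility is quasi-linear in y; the FOC for x is 10/√x = P_x/P_y.
Thus x* = (10·P_y/P_x)² — independent of M — with the rest of income spent on y.
Plugging in: x* = (10·1/8)² = 1.5625.

x* = 1.5625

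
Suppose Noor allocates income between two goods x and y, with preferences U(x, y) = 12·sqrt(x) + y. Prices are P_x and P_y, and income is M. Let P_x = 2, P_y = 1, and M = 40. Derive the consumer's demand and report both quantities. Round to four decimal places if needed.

Thus x* = (6·P_y/P_x)² — independent of M — with the rest of income spent on y.
Plugging in: x* = (6·1/2)² = 9, y* = 22.

x* = 9, y* = 22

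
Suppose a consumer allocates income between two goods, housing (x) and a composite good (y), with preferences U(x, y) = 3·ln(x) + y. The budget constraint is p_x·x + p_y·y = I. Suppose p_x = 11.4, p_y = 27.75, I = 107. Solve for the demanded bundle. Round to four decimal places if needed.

x* = 7.3026, y* = 0.8559

Set MRS = p_x/p_y: (3/x)/1 = p_x/p_y.
So x*(p_x,p_y) = 3·p_y/p_x, independent of income; and y* = (I − 3·p_y)/p_y.
At the given prices: x* = 3·27.75/11.4 = 7.3026, and y* = 0.8559.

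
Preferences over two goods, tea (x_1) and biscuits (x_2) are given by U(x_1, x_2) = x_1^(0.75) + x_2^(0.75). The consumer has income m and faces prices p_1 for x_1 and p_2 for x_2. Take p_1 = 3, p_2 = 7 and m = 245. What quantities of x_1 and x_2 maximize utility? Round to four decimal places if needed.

x_1* = 75.7072, x_2* = 2.5541

MU_x_1 ∝ x_1^(-0.25), MU_x_2 ∝ x_2^(-0.25), so MRS = (x_2/x_1)^(0.25) = p_1/p_2.
Solve for the ratio: x_2/x_1 = [p_1/p_2]^(4).
With the ratio pinned down, the budget gives x_1* = m/(p_1 + p_2·(x_2/x_1)) and x_2* = (x_2/x_1)·x_1*.
Numerically x_2/x_1 = 0.033736, so x_1* = 245/(3 + 7·0.033736) = 75.7072 and x_2* = 0.033736·75.7072 = 2.5541.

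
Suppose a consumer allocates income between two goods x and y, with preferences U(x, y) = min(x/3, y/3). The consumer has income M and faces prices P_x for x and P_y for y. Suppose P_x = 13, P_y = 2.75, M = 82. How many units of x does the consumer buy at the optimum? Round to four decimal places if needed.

x* = 5.2063

Here 3·13 + 3·2.75 = 47.25, giving x* = 5.2063.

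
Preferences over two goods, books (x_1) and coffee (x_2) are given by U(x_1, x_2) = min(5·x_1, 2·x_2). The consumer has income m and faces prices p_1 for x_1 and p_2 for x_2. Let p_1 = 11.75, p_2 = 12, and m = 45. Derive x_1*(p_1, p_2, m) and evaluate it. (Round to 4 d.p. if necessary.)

Leontief preferences: the optimum is at the kink where x_1/2 = x_2/5, i.e. x_2 = (5/2)·x_1.
Budget: p_1·x_1 + p_2·(5/2)·x_1 = m, so (2·p_1 + 5·p_2)·x_1 = 2·m.
Demand: x_1*(p_1,p_2,m) = 2·m/(2·p_1 + 5·p_2), x_2* = 5·m/(2·p_1 + 5·p_2).
Here 2·11.75 + 5·12 = 83.5, giving x_1* = 1.0778.

x_1* = 1.0778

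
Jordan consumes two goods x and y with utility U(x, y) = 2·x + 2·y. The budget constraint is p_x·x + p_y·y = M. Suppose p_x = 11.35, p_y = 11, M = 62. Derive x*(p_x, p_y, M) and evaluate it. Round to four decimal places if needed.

Linear utility — the consumer picks whichever good has higher MU/price: 2/11.35 = 0.1762 vs 2/11 = 0.1818.
y gives more utility per dollar, so spend all income on y: y* = M/p_y, x* = 0.
Numerically: x* = 0, y* = 5.6364.

x* = 0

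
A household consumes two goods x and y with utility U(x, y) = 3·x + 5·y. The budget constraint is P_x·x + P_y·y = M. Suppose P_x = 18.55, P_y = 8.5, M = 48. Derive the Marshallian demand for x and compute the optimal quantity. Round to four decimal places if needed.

x* = 0

Linear utility — the consumer picks whichever good has higher MU/price: 3/18.55 = 0.1617 vs 5/8.5 = 0.5882.
y gives more utility per dollar, so spend all income on y: y* = M/P_y, x* = 0.
Numerically: x* = 0, y* = 5.6471.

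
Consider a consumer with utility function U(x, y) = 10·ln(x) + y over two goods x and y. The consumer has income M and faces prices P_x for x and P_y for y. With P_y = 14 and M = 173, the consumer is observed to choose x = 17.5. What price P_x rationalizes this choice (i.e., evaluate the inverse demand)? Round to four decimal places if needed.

Set MRS = P_x/P_y: (10/x)/1 = P_x/P_y.
So x*(P_x,P_y) = 10·P_y/P_x, independent of income; and y* = (M − 10·P_y)/P_y.
Set x* = 17.5 in the demand function and solve for P_x: P_x = 8.

P_x = 8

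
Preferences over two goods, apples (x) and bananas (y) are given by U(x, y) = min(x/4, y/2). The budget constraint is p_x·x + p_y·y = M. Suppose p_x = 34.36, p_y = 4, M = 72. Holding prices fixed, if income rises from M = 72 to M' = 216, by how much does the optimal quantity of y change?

Δy* = 1.9802

Leontief preferences: the optimum is at the kink where x/4 = y/2, i.e. y = (1/2)·x.
Budget: p_x·x + p_y·(1/2)·x = M, so (4·p_x + 2·p_y)·x = 4·M.
Demand: x*(p_x,p_y,M) = 4·M/(4·p_x + 2·p_y), y* = 2·M/(4·p_x + 2·p_y).
Here 4·34.36 + 2·4 = 145.44, giving y* = 0.9901.
At M' = 216: y* = 2.9703. Change: 2.9703 − 0.9901 = 1.9802.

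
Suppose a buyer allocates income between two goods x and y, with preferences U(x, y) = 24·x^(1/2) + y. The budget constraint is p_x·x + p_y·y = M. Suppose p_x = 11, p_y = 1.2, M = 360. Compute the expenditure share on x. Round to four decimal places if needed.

Utility is quasi-linear in y; the FOC for x is 12/√x = p_x/p_y.
Solve: √x = 12·p_y/p_x, so x*(p_x,p_y) = (12·p_y/p_x)², and y* = (M − p_x·x*)/p_y.
Plugging in: x* = (12·1.2/11)² = 1.7137, y* = 284.2909.
Expenditure on x: 11·1.7137 = 18.8509; share = 0.0524.

share on x = 0.0524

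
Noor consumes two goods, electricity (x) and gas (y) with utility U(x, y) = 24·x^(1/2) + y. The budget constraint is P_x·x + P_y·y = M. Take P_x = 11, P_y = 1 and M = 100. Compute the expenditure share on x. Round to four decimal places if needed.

Utility is quasi-linear in y; the FOC for x is 12/√x = P_x/P_y.
Thus x* = (12·P_y/P_x)² — independent of M — with the rest of income spent on y.
Plugging in: x* = (12·1/11)² = 1.1901, y* = 86.9091.
Expenditure on x: 11·1.1901 = 13.0909; share = 0.1309.

share on x = 0.1309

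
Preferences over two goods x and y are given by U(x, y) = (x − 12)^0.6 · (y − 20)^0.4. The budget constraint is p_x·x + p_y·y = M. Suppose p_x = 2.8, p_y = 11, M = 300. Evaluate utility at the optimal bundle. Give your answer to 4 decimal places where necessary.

MRS = (3/2)·(y−20)/(x−12). Tangency with p_x/p_y gives y−20 = (2/3)·(p_x/p_y)·(x−12).
Substituting into the budget: x* = 12 + 0.6·(M − 12·p_x − 20·p_y)/p_x, and y* = 20 + 0.4·(…)/p_y.
Discretionary income = 300 − 12·2.8 − 20·11 = 46.4; x* = 12 + 0.6·46.4/2.8 = 21.9429; y* = 20 + 0.4·46.4/11 = 21.6873.
Utility at the optimum: U(21.9429, 21.6873) = 4.8908.

V = 4.8908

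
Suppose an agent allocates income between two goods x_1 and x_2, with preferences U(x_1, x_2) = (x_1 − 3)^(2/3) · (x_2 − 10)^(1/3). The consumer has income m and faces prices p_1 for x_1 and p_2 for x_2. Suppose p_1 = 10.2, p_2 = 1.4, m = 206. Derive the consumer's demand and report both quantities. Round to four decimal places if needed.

After buying the subsistence bundle (3, 10), a share 2/3 of the remaining income goes to x_1: x_1* = 3 + 2/3·(m − 3p_1 − 10p_2)/p_1.
Discretionary income = 206 − 3·10.2 − 10·1.4 = 161.4; x_1* = 3 + 2/3·161.4/10.2 = 13.549; x_2* = 10 + 1/3·161.4/1.4 = 48.4286.

x_1* = 13.549, x_2* = 48.4286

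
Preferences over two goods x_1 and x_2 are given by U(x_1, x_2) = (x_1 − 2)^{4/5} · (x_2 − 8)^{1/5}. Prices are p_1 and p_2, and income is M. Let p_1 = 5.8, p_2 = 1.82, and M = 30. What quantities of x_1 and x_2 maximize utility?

Let x_1' = x_1−2, x_2' = x_2−8. MRS = 4·x_2'/x_1' = p_1/p_2.
Substituting into the budget: x_1* = 2 + 0.8·(M − 2·p_1 − 8·p_2)/p_1, and x_2* = 8 + 0.2·(…)/p_2.
Discretionary income = 30 − 2·5.8 − 8·1.82 = 3.84; x_1* = 2 + 0.8·3.84/5.8 = 2.5297; x_2* = 8 + 0.2·3.84/1.82 = 8.422.

x_1* = 2.5297, x_2* = 8.422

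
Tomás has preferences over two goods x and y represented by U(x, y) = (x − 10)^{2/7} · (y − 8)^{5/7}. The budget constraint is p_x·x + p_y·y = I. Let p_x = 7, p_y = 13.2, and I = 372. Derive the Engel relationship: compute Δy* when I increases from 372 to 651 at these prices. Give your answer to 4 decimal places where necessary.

This is Cobb-Douglas in (x−10, y−8): tangency gives 2/7·p_y·(y−8) = 5/7·p_x·(x−10).
Substituting into the budget: x* = 10 + 2/7·(I − 10·p_x − 8·p_y)/p_x, and y* = 8 + 5/7·(…)/p_y.
Discretionary income = 372 − 10·7 − 8·13.2 = 196.4; y* = 8 + 5/7·196.4/13.2 = 18.6277.
At I' = 651: y* = 33.7251. Change: 33.7251 − 18.6277 = 15.0974.

Δy* = 15.0974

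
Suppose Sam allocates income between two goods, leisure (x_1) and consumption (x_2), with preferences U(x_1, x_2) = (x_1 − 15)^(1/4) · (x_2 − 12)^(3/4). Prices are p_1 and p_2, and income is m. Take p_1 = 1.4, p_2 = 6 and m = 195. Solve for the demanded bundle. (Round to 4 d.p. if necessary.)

x_1* = 33.2143, x_2* = 24.75

Let x_1' = x_1−15, x_2' = x_2−12. MRS = (1/3)·x_2'/x_1' = p_1/p_2.
Substituting into the budget: x_1* = 15 + 0.25·(m − 15·p_1 − 12·p_2)/p_1, and x_2* = 12 + 0.75·(…)/p_2.
Discretionary income = 195 − 15·1.4 − 12·6 = 102; x_1* = 15 + 0.25·102/1.4 = 33.2143; x_2* = 12 + 0.75·102/6 = 24.75.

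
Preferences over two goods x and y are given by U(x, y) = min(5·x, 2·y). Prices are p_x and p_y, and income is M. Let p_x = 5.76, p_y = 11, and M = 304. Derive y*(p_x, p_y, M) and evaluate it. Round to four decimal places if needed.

y* = 22.8503

Leontief preferences: the optimum is at the kink where x/2 = y/5, i.e. y = (5/2)·x.
Budget: p_x·x + p_y·(5/2)·x = M, so (2·p_x + 5·p_y)·x = 2·M.
Demand: x*(p_x,p_y,M) = 2·M/(2·p_x + 5·p_y), y* = 5·M/(2·p_x + 5·p_y).
Here 2·5.76 + 5·11 = 66.52, giving y* = 22.8503.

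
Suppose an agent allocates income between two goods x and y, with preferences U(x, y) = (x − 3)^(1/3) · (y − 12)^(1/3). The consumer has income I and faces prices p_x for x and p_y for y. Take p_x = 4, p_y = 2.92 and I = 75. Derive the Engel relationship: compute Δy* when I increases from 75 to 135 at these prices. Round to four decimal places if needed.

Let x' = x−3, y' = y−12. MRS = y'/x' = p_x/p_y.
Substituting into the budget: x* = 3 + 0.5·(I − 3·p_x − 12·p_y)/p_x, and y* = 12 + 0.5·(…)/p_y.
Discretionary income = 75 − 3·4 − 12·2.92 = 27.96; y* = 12 + 0.5·27.96/2.92 = 16.7877.
At I' = 135: y* = 27.0616. Change: 27.0616 − 16.7877 = 10.274.

Δy* = 10.274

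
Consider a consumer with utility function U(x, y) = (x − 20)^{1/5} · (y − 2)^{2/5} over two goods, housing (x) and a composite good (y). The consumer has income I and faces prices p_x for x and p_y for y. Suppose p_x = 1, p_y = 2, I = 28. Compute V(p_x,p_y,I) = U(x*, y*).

MRS = (1/2)·(y−2)/(x−20). Tangency with p_x/p_y gives y−2 = 2·(p_x/p_y)·(x−20).
After buying the subsistence bundle (20, 2), a share 1/3 of the remaining income goes to x: x* = 20 + 1/3·(I − 20p_x − 2p_y)/p_x.
Discretionary income = 28 − 20·1 − 2·2 = 4; x* = 20 + 1/3·4/1 = 21.3333; y* = 2 + 2/3·4/2 = 3.3333.
Utility at the optimum: U(21.3333, 3.3333) = 1.1884.

V = 1.1884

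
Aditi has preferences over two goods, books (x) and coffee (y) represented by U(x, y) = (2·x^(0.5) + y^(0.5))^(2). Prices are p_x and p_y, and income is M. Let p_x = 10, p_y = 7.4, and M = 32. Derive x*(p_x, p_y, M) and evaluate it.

MU_x ∝ 2·x^(-0.5), MU_y ∝ y^(-0.5), so MRS = 2·(y/x)^(0.5) = p_x/p_y.
Hence y/x = ((1/2)·p_x/p_y)^(1/(0.5)), i.e. raised to the 2 power.
With the ratio pinned down, the budget gives x* = M/(p_x + p_y·(y/x)) and y* = (y/x)·x*.
Numerically y/x = 0.456538, so x* = 32/(10 + 7.4·0.456538) = 2.3919.

x* = 2.3919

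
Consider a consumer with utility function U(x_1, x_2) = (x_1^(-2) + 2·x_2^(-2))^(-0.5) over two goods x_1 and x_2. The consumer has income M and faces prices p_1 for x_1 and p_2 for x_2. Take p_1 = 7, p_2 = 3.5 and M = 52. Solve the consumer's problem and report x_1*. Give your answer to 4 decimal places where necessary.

x_1* = 4.1415

MU_x_1 ∝ x_1^(-3), MU_x_2 ∝ 2·x_2^(-3), so MRS = (1/2)·(x_2/x_1)^(3) = p_1/p_2.
Hence x_2/x_1 = (2·p_1/p_2)^(1/(3)), i.e. raised to the 1/3 power.
Substitute x_2 = (x_2/x_1)·x_1 into the budget: x_1* = M/(p_1 + p_2·(x_2/x_1)).
Numerically x_2/x_1 = 1.587401, so x_1* = 52/(7 + 3.5·1.587401) = 4.1415.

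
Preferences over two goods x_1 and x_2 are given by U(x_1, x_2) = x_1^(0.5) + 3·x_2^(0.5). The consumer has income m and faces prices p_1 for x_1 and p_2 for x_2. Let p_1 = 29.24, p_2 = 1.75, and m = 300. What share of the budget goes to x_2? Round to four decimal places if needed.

share on x_2 = 0.9934

From the CES first-order condition, (1/3)·(x_2/x_1)^(0.5) = p_1/p_2.
Hence x_2/x_1 = (3·p_1/p_2)^(1/(0.5)), i.e. raised to the 2 power.
With the ratio pinned down, the budget gives x_1* = m/(p_1 + p_2·(x_2/x_1)) and x_2* = (x_2/x_1)·x_1*.
Numerically x_2/x_1 = 2512.587233, so x_1* = 300/(29.24 + 1.75·2512.587233) = 0.0678 and x_2* = 2512.587233·0.0678 = 170.2961.
Expenditure on x_2: 1.75·170.2961 = 298.0182; share = 0.9934.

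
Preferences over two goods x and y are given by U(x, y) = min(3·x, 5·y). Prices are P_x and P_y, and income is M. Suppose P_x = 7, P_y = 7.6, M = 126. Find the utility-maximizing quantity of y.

Leontief preferences: the optimum is at the kink where x/5 = y/3, i.e. y = (3/5)·x.
Budget: P_x·x + P_y·(3/5)·x = M, so (5·P_x + 3·P_y)·x = 5·M.
Demand: x*(P_x,P_y,M) = 5·M/(5·P_x + 3·P_y), y* = 3·M/(5·P_x + 3·P_y).
Here 5·7 + 3·7.6 = 57.8, giving y* = 6.5398.

y* = 6.5398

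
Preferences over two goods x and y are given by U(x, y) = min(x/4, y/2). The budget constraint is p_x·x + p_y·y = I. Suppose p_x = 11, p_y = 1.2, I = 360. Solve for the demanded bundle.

With perfect complements, no substitution: consume in ratio x:y = 4:2.
Budget: p_x·x + p_y·(1/2)·x = I, so (4·p_x + 2·p_y)·x = 4·I.
Demand: x*(p_x,p_y,I) = 4·I/(4·p_x + 2·p_y), y* = 2·I/(4·p_x + 2·p_y).
Here 4·11 + 2·1.2 = 46.4, giving x* = 31.0345 and y* = 15.5172.

x* = 31.0345, y* = 15.5172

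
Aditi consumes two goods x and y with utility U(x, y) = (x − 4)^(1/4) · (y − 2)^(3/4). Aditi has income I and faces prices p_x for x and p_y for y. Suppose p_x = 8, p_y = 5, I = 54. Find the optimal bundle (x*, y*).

x* = 4.375, y* = 3.8

Let x' = x−4, y' = y−2. MRS = (1/3)·y'/x' = p_x/p_y.
After buying the subsistence bundle (4, 2), a share 0.25 of the remaining income goes to x: x* = 4 + 0.25·(I − 4p_x − 2p_y)/p_x.
Discretionary income = 54 − 4·8 − 2·5 = 12; x* = 4 + 0.25·12/8 = 4.375; y* = 2 + 0.75·12/5 = 3.8.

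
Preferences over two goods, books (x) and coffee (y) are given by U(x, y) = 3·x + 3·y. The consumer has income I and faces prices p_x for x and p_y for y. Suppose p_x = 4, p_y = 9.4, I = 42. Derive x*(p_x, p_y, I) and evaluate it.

Linear utility — the consumer picks whichever good has higher MU/price: 3/4 = 0.75 vs 3/9.4 = 0.3191.
x gives more utility per dollar, so spend all income on x: x* = I/p_x, y* = 0.
Numerically: x* = 10.5, y* = 0.

x* = 10.5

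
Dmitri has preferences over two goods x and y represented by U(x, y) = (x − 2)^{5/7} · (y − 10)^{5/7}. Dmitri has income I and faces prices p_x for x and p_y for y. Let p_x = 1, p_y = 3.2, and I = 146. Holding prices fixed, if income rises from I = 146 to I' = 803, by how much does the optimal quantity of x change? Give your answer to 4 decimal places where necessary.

This is Cobb-Douglas in (x−2, y−10): tangency gives 5/7·p_y·(y−10) = 5/7·p_x·(x−2).
After buying the subsistence bundle (2, 10), a share 0.5 of the remaining income goes to x: x* = 2 + 0.5·(I − 2p_x − 10p_y)/p_x.
Discretionary income = 146 − 2·1 − 10·3.2 = 112; x* = 2 + 0.5·112/1 = 58.
At I' = 803: x* = 386.5. Change: 386.5 − 58 = 328.5.

Δx* = 328.5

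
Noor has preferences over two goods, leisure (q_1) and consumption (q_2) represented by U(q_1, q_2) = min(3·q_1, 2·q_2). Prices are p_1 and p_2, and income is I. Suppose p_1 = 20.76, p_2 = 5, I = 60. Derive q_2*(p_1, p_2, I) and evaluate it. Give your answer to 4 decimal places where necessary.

With perfect complements, no substitution: consume in ratio q_1:q_2 = 2:3.
Budget: p_1·q_1 + p_2·(3/2)·q_1 = I, so (2·p_1 + 3·p_2)·q_1 = 2·I.
Demand: q_1*(p_1,p_2,I) = 2·I/(2·p_1 + 3·p_2), q_2* = 3·I/(2·p_1 + 3·p_2).
Here 2·20.76 + 3·5 = 56.52, giving q_2* = 3.1847.

q_2* = 3.1847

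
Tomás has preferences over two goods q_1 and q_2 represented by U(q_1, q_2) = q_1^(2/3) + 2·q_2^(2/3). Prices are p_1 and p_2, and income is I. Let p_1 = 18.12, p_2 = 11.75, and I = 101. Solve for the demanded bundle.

From the CES first-order condition, (1/2)·(q_2/q_1)^(1/3) = p_1/p_2.
Hence q_2/q_1 = (2·p_1/p_2)^(1/(1/3)), i.e. raised to the 3 power.
With the ratio pinned down, the budget gives q_1* = I/(p_1 + p_2·(q_2/q_1)) and q_2* = (q_2/q_1)·q_1*.
Numerically q_2/q_1 = 29.339382, so q_1* = 101/(18.12 + 11.75·29.339382) = 0.2783 and q_2* = 29.339382·0.2783 = 8.1665.

q_1* = 0.2783, q_2* = 8.1665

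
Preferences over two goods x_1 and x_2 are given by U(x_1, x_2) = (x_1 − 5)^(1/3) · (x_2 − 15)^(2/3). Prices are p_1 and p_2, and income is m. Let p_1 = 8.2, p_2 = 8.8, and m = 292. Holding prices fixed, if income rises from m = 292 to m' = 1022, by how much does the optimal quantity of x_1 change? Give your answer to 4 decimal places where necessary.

Δx_1* = 29.6748

After buying the subsistence bundle (5, 15), a share 1/3 of the remaining income goes to x_1: x_1* = 5 + 1/3·(m − 5p_1 − 15p_2)/p_1.
Discretionary income = 292 − 5·8.2 − 15·8.8 = 119; x_1* = 5 + 1/3·119/8.2 = 9.8374.
At m' = 1022: x_1* = 39.5122. Change: 39.5122 − 9.8374 = 29.6748.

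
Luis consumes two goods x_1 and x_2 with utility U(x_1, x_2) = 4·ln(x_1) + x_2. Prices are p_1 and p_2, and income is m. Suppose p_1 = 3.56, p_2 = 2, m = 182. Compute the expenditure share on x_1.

MU_x_1 = 4/x_1, MU_x_2 = 1. Tangency: 4/x_1 = p_1/p_2.
So x_1*(p_1,p_2) = 4·p_2/p_1, independent of income; and x_2* = (m − 4·p_2)/p_2.
At the given prices: x_1* = 4·2/3.56 = 2.2472, and x_2* = 87.
Expenditure on x_1: 3.56·2.2472 = 8; share = 0.044.

share on x_1 = 0.044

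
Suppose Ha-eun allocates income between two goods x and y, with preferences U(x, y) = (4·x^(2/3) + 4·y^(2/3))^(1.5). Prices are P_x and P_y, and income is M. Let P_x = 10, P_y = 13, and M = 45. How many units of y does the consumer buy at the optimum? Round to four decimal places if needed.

y* = 1.2868

From the CES first-order condition, (y/x)^(1/3) = P_x/P_y.
Solve for the ratio: y/x = [P_x/P_y]^(3).
With the ratio pinned down, the budget gives x* = M/(P_x + P_y·(y/x)) and y* = (y/x)·x*.
Numerically y/x = 0.455166, so x* = 45/(10 + 13·0.455166) = 2.8271 and y* = 0.455166·2.8271 = 1.2868.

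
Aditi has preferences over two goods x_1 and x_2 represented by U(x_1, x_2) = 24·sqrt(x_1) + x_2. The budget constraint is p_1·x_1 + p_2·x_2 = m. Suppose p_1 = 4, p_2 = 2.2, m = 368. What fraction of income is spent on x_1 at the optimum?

MU_x_1 = 12/√x_1, MU_x_2 = 1. Tangency: 12/√x_1 = p_1/p_2.
Thus x_1* = (12·p_2/p_1)² — independent of m — with the rest of income spent on x_2.
Plugging in: x_1* = (12·2.2/4)² = 43.56, x_2* = 88.0727.
Expenditure on x_1: 4·43.56 = 174.24; share = 0.4735.

share on x_1 = 0.4735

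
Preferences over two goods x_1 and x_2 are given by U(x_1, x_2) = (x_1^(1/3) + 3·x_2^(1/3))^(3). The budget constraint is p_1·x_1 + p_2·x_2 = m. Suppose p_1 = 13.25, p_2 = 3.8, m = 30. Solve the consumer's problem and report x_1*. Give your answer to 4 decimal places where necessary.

MRS = MU_x_1/MU_x_2 = (1/3)·(x_2/x_1)^(2/3). Set equal to p_1/p_2.
Solve for the ratio: x_2/x_1 = [3·p_1/p_2]^(1.5).
With the ratio pinned down, the budget gives x_1* = m/(p_1 + p_2·(x_2/x_1)) and x_2* = (x_2/x_1)·x_1*.
Numerically x_2/x_1 = 33.832205, so x_1* = 30/(13.25 + 3.8·33.832205) = 0.2115.

x_1* = 0.2115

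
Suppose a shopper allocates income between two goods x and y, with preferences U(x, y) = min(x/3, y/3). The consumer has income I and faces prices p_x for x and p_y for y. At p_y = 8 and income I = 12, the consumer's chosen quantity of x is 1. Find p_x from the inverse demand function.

Leontief preferences: the optimum is at the kink where x/3 = y/3, i.e. y = x.
Budget: p_x·x + p_y·x = I, so (3·p_x + 3·p_y)·x = 3·I.
Demand: x*(p_x,p_y,I) = 3·I/(3·p_x + 3·p_y), y* = 3·I/(3·p_x + 3·p_y).
Set x* = 1 in the demand function and solve for p_x: p_x = 4.

p_x = 4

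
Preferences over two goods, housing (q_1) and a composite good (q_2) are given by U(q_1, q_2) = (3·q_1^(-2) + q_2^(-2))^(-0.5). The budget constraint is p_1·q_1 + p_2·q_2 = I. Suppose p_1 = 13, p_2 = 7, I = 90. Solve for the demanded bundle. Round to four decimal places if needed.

From the CES first-order condition, 3·(q_2/q_1)^(3) = p_1/p_2.
Solve for the ratio: q_2/q_1 = [(1/3)·p_1/p_2]^(1/3).
With the ratio pinned down, the budget gives q_1* = I/(p_1 + p_2·(q_2/q_1)) and q_2* = (q_2/q_1)·q_1*.
Numerically q_2/q_1 = 0.852265, so q_1* = 90/(13 + 7·0.852265) = 4.7454 and q_2* = 0.852265·4.7454 = 4.0443.

q_1* = 4.7454, q_2* = 4.0443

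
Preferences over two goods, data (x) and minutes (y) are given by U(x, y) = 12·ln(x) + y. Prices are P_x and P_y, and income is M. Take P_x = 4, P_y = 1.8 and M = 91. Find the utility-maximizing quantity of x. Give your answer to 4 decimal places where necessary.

Set MRS = P_x/P_y: (12/x)/1 = P_x/P_y.
So x*(P_x,P_y) = 12·P_y/P_x, independent of income; and y* = (M − 12·P_y)/P_y.
At the given prices: x* = 12·1.8/4 = 5.4.

x* = 5.4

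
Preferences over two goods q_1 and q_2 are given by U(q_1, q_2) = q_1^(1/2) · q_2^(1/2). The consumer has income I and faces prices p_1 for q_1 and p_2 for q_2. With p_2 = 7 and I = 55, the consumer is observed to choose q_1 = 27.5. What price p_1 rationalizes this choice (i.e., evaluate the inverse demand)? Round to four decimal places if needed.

The MRS is q_2/q_1. Set MRS = p_1/p_2.
Rearranging, p_2·q_2 = p_1·q_1. Substituting into the budget gives p_1·q_1·(1 + 1) = I.
Demand: q_1*(p_1,p_2,I) = 0.5·I/p_1 and q_2* = 0.5·I/p_2.
Set q_1* = 27.5 in the demand function and solve for p_1: p_1 = 1.

p_1 = 1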